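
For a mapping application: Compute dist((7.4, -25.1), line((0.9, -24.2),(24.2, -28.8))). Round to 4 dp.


|cross product| = 8.93
|line direction| = sqrt(564.05) = 23.7497
Distance = 8.93/sqrt(564.05) = 0.376

0.376


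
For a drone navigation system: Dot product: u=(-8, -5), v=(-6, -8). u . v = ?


u . v = u_x*v_x + u_y*v_y = (-8)*(-6) + (-5)*(-8)
= 48 + 40 = 88

88


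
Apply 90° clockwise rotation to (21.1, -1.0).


90° CW: (x,y) -> (y, -x)
(21.1,-1) -> (-1, -21.1)

(-1, -21.1)


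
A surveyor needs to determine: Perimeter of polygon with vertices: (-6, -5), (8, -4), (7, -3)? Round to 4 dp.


Sides: (-6, -5)->(8, -4): sqrt(197) = 14.035669, (8, -4)->(7, -3): sqrt(2) = 1.414214, (7, -3)->(-6, -5): sqrt(173) = 13.152946
Sum = 28.602829
Perimeter = 28.6028

28.6028


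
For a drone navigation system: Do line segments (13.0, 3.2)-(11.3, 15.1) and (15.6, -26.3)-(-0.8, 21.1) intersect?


Cross products: d1=-360.56, d2=-475.14, d3=19.21, d4=133.79
d1*d2 < 0 and d3*d4 < 0? no

No, they don't intersect


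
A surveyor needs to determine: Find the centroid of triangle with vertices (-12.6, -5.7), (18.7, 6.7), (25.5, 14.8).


Centroid = ((x_A+x_B+x_C)/3, (y_A+y_B+y_C)/3)
= (((-12.6)+18.7+25.5)/3, ((-5.7)+6.7+14.8)/3)
= (10.5333, 5.2667)

(10.5333, 5.2667)


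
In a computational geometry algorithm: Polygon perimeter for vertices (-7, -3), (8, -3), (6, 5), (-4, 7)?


Sides: (-7, -3)->(8, -3): sqrt(225) = 15, (8, -3)->(6, 5): sqrt(68) = 8.246211, (6, 5)->(-4, 7): sqrt(104) = 10.198039, (-4, 7)->(-7, -3): sqrt(109) = 10.440307
Sum = 43.884557
Perimeter = 43.8846

43.8846


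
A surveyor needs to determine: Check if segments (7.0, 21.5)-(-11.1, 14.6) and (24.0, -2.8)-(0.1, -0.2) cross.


Cross products: d1=-536.57, d2=-324.6, d3=557.13, d4=345.16
d1*d2 < 0 and d3*d4 < 0? no

No, they don't intersect


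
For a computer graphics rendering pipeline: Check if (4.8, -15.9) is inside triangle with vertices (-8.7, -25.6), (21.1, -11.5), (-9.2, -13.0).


Cross products: AB x AP = 98.71, BC x BP = 108.87, CA x CP = 174.95
All same sign? yes

Yes, inside


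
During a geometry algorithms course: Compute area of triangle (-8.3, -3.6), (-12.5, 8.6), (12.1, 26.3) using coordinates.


Area = |x_A(y_B-y_C) + x_B(y_C-y_A) + x_C(y_A-y_B)|/2
= |146.91 + (-373.75) + (-147.62)|/2
= 374.46/2 = 187.23

187.23


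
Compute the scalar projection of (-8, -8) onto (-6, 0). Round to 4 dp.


u.v = 48, |v| = sqrt(36) = 6
Scalar projection = u.v / |v| = 48 / sqrt(36) = 8

8


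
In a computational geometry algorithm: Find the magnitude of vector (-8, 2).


|u| = sqrt((-8)^2 + 2^2) = sqrt(68) = 8.2462

8.2462


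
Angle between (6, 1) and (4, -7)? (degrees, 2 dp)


u.v = 17, |u| = sqrt(37) = 6.0828, |v| = sqrt(65) = 8.0623
cos(theta) = u.v/(|u||v|) = 17/sqrt(2405) = 0.34665
theta = acos(0.34665) = 69.72 degrees

69.72 degrees


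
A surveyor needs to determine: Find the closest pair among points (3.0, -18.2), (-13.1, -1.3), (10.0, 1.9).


d(P0,P1) = 23.3414, d(P0,P2) = 21.284, d(P1,P2) = 23.3206
Closest: P0 and P2

Closest pair: (3.0, -18.2) and (10.0, 1.9), distance = 21.284


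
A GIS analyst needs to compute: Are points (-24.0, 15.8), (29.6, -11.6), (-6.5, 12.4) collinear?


Cross product: (29.6-(-24))*(12.4-15.8) - ((-11.6)-15.8)*((-6.5)-(-24))
= 297.26

No, not collinear


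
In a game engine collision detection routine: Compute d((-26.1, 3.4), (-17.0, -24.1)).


dx=9.1, dy=-27.5
d^2 = 9.1^2 + (-27.5)^2 = 839.06
d = sqrt(839.06) = 28.9665

28.9665


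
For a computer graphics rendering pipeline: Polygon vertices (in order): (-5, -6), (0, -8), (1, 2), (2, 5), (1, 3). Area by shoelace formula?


Shoelace sum: ((-5)*(-8) - 0*(-6)) + (0*2 - 1*(-8)) + (1*5 - 2*2) + (2*3 - 1*5) + (1*(-6) - (-5)*3)
= 59
Area = |59|/2 = 29.5

29.5


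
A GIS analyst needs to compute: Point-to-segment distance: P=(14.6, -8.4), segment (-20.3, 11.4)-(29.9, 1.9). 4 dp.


Project P onto AB: t = 0.7432 (clamped to [0,1])
Closest point on segment: (17.0108, 4.3392)
Distance: 12.9653

12.9653


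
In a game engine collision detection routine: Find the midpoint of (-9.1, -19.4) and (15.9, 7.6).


M = (((-9.1)+15.9)/2, ((-19.4)+7.6)/2)
= (3.4, -5.9)

(3.4, -5.9)


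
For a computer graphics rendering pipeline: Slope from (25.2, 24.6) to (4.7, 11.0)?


slope = (y2-y1)/(x2-x1) = (11-24.6)/(4.7-25.2) = (-13.6)/(-20.5) = 0.6634

0.6634


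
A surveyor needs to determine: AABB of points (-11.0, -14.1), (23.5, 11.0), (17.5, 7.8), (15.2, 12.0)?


x range: [-11, 23.5]
y range: [-14.1, 12]
Bounding box: (-11,-14.1) to (23.5,12)

(-11,-14.1) to (23.5,12)


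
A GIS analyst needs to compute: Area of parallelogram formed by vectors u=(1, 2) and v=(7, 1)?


|u x v| = |1*1 - 2*7|
= |1 - 14| = 13

13


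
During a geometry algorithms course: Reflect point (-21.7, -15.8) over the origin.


Reflection over origin: (x,y) -> (-x,-y)
(-21.7, -15.8) -> (21.7, 15.8)

(21.7, 15.8)


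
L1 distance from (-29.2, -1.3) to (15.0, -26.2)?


|(-29.2)-15| + |(-1.3)-(-26.2)| = 44.2 + 24.9 = 69.1

69.1


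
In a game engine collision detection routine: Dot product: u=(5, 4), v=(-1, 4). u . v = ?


u . v = u_x*v_x + u_y*v_y = 5*(-1) + 4*4
= (-5) + 16 = 11

11


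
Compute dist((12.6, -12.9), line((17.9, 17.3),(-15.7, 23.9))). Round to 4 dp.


|cross product| = 1049.7
|line direction| = sqrt(1172.52) = 34.2421
Distance = 1049.7/sqrt(1172.52) = 30.6553

30.6553


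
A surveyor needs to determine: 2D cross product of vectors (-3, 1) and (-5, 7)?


u x v = u_x*v_y - u_y*v_x = (-3)*7 - 1*(-5)
= (-21) - (-5) = -16

-16


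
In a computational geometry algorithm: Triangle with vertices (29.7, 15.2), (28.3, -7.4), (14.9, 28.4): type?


Side lengths squared: AB^2=512.72, BC^2=1461.2, CA^2=393.28
Sorted: [393.28, 512.72, 1461.2]
By sides: Scalene, By angles: Obtuse

Scalene, Obtuse


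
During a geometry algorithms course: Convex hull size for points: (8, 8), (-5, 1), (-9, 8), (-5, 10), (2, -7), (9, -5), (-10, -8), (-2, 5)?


Convex hull vertices (CCW): (-10, -8), (2, -7), (9, -5), (8, 8), (-5, 10), (-9, 8)
Count = 6

6


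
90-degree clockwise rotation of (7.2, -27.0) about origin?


90° CW: (x,y) -> (y, -x)
(7.2,-27) -> (-27, -7.2)

(-27, -7.2)


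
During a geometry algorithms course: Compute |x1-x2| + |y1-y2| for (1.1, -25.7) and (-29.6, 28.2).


|1.1-(-29.6)| + |(-25.7)-28.2| = 30.7 + 53.9 = 84.6

84.6


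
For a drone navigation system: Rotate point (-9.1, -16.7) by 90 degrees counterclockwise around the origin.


90° CCW: (x,y) -> (-y, x)
(-9.1,-16.7) -> (16.7, -9.1)

(16.7, -9.1)


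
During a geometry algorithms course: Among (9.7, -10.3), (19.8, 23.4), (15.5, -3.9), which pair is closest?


d(P0,P1) = 35.181, d(P0,P2) = 8.6371, d(P1,P2) = 27.6366
Closest: P0 and P2

Closest pair: (9.7, -10.3) and (15.5, -3.9), distance = 8.6371


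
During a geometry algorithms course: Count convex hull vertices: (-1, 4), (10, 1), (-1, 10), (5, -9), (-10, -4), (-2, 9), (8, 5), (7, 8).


Convex hull vertices (CCW): (-10, -4), (5, -9), (10, 1), (7, 8), (-1, 10), (-2, 9)
Count = 6

6


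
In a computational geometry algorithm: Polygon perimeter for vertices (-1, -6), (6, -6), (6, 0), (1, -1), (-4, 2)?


Sides: (-1, -6)->(6, -6): sqrt(49) = 7, (6, -6)->(6, 0): sqrt(36) = 6, (6, 0)->(1, -1): sqrt(26) = 5.09902, (1, -1)->(-4, 2): sqrt(34) = 5.830952, (-4, 2)->(-1, -6): sqrt(73) = 8.544004
Sum = 32.473976
Perimeter = 32.474

32.474


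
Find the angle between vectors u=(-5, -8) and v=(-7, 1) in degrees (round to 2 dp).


u.v = 27, |u| = sqrt(89) = 9.434, |v| = sqrt(50) = 7.0711
cos(theta) = u.v/(|u||v|) = 27/sqrt(4450) = 0.404747
theta = acos(0.404747) = 66.12 degrees

66.12 degrees


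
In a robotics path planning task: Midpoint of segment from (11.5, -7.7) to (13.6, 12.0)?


M = ((11.5+13.6)/2, ((-7.7)+12)/2)
= (12.55, 2.15)

(12.55, 2.15)


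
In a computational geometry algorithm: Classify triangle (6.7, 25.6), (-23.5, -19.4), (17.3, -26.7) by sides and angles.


Side lengths squared: AB^2=2937.04, BC^2=1717.93, CA^2=2847.65
Sorted: [1717.93, 2847.65, 2937.04]
By sides: Scalene, By angles: Acute

Scalene, Acute


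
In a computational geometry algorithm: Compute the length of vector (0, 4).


|u| = sqrt(0^2 + 4^2) = sqrt(16) = 4

4


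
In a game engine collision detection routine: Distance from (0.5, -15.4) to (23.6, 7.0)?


dx=23.1, dy=22.4
d^2 = 23.1^2 + 22.4^2 = 1035.37
d = sqrt(1035.37) = 32.1772

32.1772


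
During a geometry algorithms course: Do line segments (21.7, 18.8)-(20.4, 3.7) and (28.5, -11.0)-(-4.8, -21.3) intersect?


Cross products: d1=-1062.38, d2=-572.94, d3=141.42, d4=-348.02
d1*d2 < 0 and d3*d4 < 0? no

No, they don't intersect


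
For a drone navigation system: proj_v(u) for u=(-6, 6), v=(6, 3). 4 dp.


u.v = -18, |v| = sqrt(45) = 6.7082
Scalar projection = u.v / |v| = -18 / sqrt(45) = -2.6833

-2.6833


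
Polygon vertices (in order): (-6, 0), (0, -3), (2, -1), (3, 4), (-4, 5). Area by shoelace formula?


Shoelace sum: ((-6)*(-3) - 0*0) + (0*(-1) - 2*(-3)) + (2*4 - 3*(-1)) + (3*5 - (-4)*4) + ((-4)*0 - (-6)*5)
= 96
Area = |96|/2 = 48

48


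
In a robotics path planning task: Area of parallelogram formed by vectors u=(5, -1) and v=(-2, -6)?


|u x v| = |5*(-6) - (-1)*(-2)|
= |(-30) - 2| = 32

32


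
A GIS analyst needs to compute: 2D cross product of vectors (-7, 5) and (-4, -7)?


u x v = u_x*v_y - u_y*v_x = (-7)*(-7) - 5*(-4)
= 49 - (-20) = 69

69


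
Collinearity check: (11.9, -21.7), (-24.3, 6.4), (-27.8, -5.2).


Cross product: ((-24.3)-11.9)*((-5.2)-(-21.7)) - (6.4-(-21.7))*((-27.8)-11.9)
= 518.27

No, not collinear


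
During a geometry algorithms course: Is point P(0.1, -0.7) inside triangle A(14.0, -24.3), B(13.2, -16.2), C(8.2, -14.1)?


Cross products: AB x AP = 93.71, BC x BP = -49.99, CA x CP = -4.9
All same sign? no

No, outside


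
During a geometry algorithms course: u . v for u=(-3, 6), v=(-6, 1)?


u . v = u_x*v_x + u_y*v_y = (-3)*(-6) + 6*1
= 18 + 6 = 24

24


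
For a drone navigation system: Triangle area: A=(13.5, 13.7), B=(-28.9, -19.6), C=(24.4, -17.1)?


Area = |x_A(y_B-y_C) + x_B(y_C-y_A) + x_C(y_A-y_B)|/2
= |(-33.75) + 890.12 + 812.52|/2
= 1668.89/2 = 834.445

834.445


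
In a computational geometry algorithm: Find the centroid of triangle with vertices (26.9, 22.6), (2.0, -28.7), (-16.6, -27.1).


Centroid = ((x_A+x_B+x_C)/3, (y_A+y_B+y_C)/3)
= ((26.9+2+(-16.6))/3, (22.6+(-28.7)+(-27.1))/3)
= (4.1, -11.0667)

(4.1, -11.0667)


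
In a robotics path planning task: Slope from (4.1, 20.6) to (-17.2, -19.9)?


slope = (y2-y1)/(x2-x1) = ((-19.9)-20.6)/((-17.2)-4.1) = (-40.5)/(-21.3) = 1.9014

1.9014


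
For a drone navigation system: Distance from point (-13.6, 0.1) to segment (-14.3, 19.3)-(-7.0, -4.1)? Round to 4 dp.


Project P onto AB: t = 0.7562 (clamped to [0,1])
Closest point on segment: (-8.7794, 1.6039)
Distance: 5.0497

5.0497


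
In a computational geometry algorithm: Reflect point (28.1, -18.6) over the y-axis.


Reflection over y-axis: (x,y) -> (-x,y)
(28.1, -18.6) -> (-28.1, -18.6)

(-28.1, -18.6)


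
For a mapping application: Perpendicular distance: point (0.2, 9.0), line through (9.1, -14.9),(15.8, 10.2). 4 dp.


|cross product| = 383.52
|line direction| = sqrt(674.9) = 25.9788
Distance = 383.52/sqrt(674.9) = 14.7628

14.7628


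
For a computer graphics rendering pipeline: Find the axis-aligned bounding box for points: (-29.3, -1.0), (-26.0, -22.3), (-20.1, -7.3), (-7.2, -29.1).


x range: [-29.3, -7.2]
y range: [-29.1, -1]
Bounding box: (-29.3,-29.1) to (-7.2,-1)

(-29.3,-29.1) to (-7.2,-1)


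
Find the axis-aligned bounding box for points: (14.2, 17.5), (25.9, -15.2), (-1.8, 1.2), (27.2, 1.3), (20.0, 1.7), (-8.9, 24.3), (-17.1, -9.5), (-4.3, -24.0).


x range: [-17.1, 27.2]
y range: [-24, 24.3]
Bounding box: (-17.1,-24) to (27.2,24.3)

(-17.1,-24) to (27.2,24.3)


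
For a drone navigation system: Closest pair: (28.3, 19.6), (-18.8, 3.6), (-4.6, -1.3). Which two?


d(P0,P1) = 49.7434, d(P0,P2) = 38.9772, d(P1,P2) = 15.0217
Closest: P1 and P2

Closest pair: (-18.8, 3.6) and (-4.6, -1.3), distance = 15.0217


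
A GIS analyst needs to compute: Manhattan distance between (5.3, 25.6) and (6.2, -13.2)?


|5.3-6.2| + |25.6-(-13.2)| = 0.9 + 38.8 = 39.7

39.7


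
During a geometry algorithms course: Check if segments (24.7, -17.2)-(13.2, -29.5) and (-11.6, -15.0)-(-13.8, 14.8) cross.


Cross products: d1=-1076.9, d2=-707.14, d3=-471.79, d4=-841.55
d1*d2 < 0 and d3*d4 < 0? no

No, they don't intersect


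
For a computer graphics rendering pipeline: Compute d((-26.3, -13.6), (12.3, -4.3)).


dx=38.6, dy=9.3
d^2 = 38.6^2 + 9.3^2 = 1576.45
d = sqrt(1576.45) = 39.7045

39.7045


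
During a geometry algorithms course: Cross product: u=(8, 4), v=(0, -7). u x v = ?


u x v = u_x*v_y - u_y*v_x = 8*(-7) - 4*0
= (-56) - 0 = -56

-56


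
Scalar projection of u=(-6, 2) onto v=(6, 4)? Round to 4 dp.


u.v = -28, |v| = sqrt(52) = 7.2111
Scalar projection = u.v / |v| = -28 / sqrt(52) = -3.8829

-3.8829


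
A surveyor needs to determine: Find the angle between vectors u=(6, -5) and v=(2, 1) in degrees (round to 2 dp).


u.v = 7, |u| = sqrt(61) = 7.8102, |v| = sqrt(5) = 2.2361
cos(theta) = u.v/(|u||v|) = 7/sqrt(305) = 0.400819
theta = acos(0.400819) = 66.37 degrees

66.37 degrees


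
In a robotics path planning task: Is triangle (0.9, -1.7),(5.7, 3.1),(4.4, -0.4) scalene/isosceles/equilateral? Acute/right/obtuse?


Side lengths squared: AB^2=46.08, BC^2=13.94, CA^2=13.94
Sorted: [13.94, 13.94, 46.08]
By sides: Isosceles, By angles: Obtuse

Isosceles, Obtuse


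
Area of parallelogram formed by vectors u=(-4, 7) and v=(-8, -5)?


|u x v| = |(-4)*(-5) - 7*(-8)|
= |20 - (-56)| = 76

76


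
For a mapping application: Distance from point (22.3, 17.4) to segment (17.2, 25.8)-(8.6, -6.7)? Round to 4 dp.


Project P onto AB: t = 0.2027 (clamped to [0,1])
Closest point on segment: (15.4564, 19.2109)
Distance: 7.0791

7.0791


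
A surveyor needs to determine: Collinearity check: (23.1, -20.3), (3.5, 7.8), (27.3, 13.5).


Cross product: (3.5-23.1)*(13.5-(-20.3)) - (7.8-(-20.3))*(27.3-23.1)
= -780.5

No, not collinear


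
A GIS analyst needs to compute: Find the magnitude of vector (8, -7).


|u| = sqrt(8^2 + (-7)^2) = sqrt(113) = 10.6301

10.6301


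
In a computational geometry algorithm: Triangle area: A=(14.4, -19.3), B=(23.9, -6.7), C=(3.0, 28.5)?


Area = |x_A(y_B-y_C) + x_B(y_C-y_A) + x_C(y_A-y_B)|/2
= |(-506.88) + 1142.42 + (-37.8)|/2
= 597.74/2 = 298.87

298.87


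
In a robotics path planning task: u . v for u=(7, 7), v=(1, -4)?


u . v = u_x*v_x + u_y*v_y = 7*1 + 7*(-4)
= 7 + (-28) = -21

-21


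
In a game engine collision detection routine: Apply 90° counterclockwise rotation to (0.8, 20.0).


90° CCW: (x,y) -> (-y, x)
(0.8,20) -> (-20, 0.8)

(-20, 0.8)


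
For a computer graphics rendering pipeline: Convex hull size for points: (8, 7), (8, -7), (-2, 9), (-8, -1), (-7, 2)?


Convex hull vertices (CCW): (-8, -1), (8, -7), (8, 7), (-2, 9), (-7, 2)
Count = 5

5


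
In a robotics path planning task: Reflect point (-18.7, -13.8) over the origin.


Reflection over origin: (x,y) -> (-x,-y)
(-18.7, -13.8) -> (18.7, 13.8)

(18.7, 13.8)


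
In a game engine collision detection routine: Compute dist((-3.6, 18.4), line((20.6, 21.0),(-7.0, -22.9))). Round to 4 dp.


|cross product| = 990.62
|line direction| = sqrt(2688.97) = 51.8553
Distance = 990.62/sqrt(2688.97) = 19.1036

19.1036


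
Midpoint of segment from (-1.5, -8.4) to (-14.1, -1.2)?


M = (((-1.5)+(-14.1))/2, ((-8.4)+(-1.2))/2)
= (-7.8, -4.8)

(-7.8, -4.8)


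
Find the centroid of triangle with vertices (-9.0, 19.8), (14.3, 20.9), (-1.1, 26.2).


Centroid = ((x_A+x_B+x_C)/3, (y_A+y_B+y_C)/3)
= (((-9)+14.3+(-1.1))/3, (19.8+20.9+26.2)/3)
= (1.4, 22.3)

(1.4, 22.3)


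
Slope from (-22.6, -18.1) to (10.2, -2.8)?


slope = (y2-y1)/(x2-x1) = ((-2.8)-(-18.1))/(10.2-(-22.6)) = 15.3/32.8 = 0.4665

0.4665


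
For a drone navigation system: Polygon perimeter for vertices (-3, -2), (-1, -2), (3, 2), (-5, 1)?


Sides: (-3, -2)->(-1, -2): sqrt(4) = 2, (-1, -2)->(3, 2): sqrt(32) = 5.656854, (3, 2)->(-5, 1): sqrt(65) = 8.062258, (-5, 1)->(-3, -2): sqrt(13) = 3.605551
Sum = 19.324663
Perimeter = 19.3247

19.3247


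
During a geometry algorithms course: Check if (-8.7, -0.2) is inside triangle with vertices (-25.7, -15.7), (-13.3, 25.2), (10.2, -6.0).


Cross products: AB x AP = -503.1, BC x BP = -453.38, CA x CP = -391.55
All same sign? yes

Yes, inside


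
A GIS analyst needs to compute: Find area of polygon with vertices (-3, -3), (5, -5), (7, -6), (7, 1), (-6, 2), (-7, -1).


Shoelace sum: ((-3)*(-5) - 5*(-3)) + (5*(-6) - 7*(-5)) + (7*1 - 7*(-6)) + (7*2 - (-6)*1) + ((-6)*(-1) - (-7)*2) + ((-7)*(-3) - (-3)*(-1))
= 142
Area = |142|/2 = 71

71


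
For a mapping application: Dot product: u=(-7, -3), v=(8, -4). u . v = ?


u . v = u_x*v_x + u_y*v_y = (-7)*8 + (-3)*(-4)
= (-56) + 12 = -44

-44


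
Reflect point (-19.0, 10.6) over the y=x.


Reflection over y=x: (x,y) -> (y,x)
(-19, 10.6) -> (10.6, -19)

(10.6, -19)


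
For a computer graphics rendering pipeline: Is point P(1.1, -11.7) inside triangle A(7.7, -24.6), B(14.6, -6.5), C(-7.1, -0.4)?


Cross products: AB x AP = 208.47, BC x BP = 195.19, CA x CP = 31.2
All same sign? yes

Yes, inside


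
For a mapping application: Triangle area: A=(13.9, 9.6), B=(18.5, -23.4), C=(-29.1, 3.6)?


Area = |x_A(y_B-y_C) + x_B(y_C-y_A) + x_C(y_A-y_B)|/2
= |(-375.3) + (-111) + (-960.3)|/2
= 1446.6/2 = 723.3

723.3


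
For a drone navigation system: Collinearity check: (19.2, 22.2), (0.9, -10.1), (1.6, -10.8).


Cross product: (0.9-19.2)*((-10.8)-22.2) - ((-10.1)-22.2)*(1.6-19.2)
= 35.42

No, not collinear


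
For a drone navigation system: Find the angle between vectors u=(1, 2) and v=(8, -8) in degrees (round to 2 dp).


u.v = -8, |u| = sqrt(5) = 2.2361, |v| = sqrt(128) = 11.3137
cos(theta) = u.v/(|u||v|) = -8/sqrt(640) = -0.316228
theta = acos(-0.316228) = 108.43 degrees

108.43 degrees


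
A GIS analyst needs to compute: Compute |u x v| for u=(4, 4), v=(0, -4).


|u x v| = |4*(-4) - 4*0|
= |(-16) - 0| = 16

16


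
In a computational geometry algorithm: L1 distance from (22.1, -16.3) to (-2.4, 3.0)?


|22.1-(-2.4)| + |(-16.3)-3| = 24.5 + 19.3 = 43.8

43.8


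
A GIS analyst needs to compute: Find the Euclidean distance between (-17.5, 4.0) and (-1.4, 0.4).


dx=16.1, dy=-3.6
d^2 = 16.1^2 + (-3.6)^2 = 272.17
d = sqrt(272.17) = 16.4976

16.4976


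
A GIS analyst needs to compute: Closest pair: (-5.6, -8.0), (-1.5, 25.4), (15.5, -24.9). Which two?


d(P0,P1) = 33.6507, d(P0,P2) = 27.0337, d(P1,P2) = 53.0951
Closest: P0 and P2

Closest pair: (-5.6, -8.0) and (15.5, -24.9), distance = 27.0337


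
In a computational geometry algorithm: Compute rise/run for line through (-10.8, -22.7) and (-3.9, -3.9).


slope = (y2-y1)/(x2-x1) = ((-3.9)-(-22.7))/((-3.9)-(-10.8)) = 18.8/6.9 = 2.7246

2.7246


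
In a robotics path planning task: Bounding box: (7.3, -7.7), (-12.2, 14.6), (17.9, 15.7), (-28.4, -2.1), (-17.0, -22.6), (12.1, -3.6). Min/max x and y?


x range: [-28.4, 17.9]
y range: [-22.6, 15.7]
Bounding box: (-28.4,-22.6) to (17.9,15.7)

(-28.4,-22.6) to (17.9,15.7)


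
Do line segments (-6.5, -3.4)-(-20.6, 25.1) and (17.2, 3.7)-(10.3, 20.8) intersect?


Cross products: d1=454.26, d2=498.72, d3=-775.56, d4=-820.02
d1*d2 < 0 and d3*d4 < 0? no

No, they don't intersect


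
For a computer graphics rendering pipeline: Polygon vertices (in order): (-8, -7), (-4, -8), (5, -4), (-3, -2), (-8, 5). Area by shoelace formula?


Shoelace sum: ((-8)*(-8) - (-4)*(-7)) + ((-4)*(-4) - 5*(-8)) + (5*(-2) - (-3)*(-4)) + ((-3)*5 - (-8)*(-2)) + ((-8)*(-7) - (-8)*5)
= 135
Area = |135|/2 = 67.5

67.5


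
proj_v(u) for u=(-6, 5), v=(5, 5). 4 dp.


u.v = -5, |v| = sqrt(50) = 7.0711
Scalar projection = u.v / |v| = -5 / sqrt(50) = -0.7071

-0.7071


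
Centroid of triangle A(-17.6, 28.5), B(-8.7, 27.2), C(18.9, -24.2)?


Centroid = ((x_A+x_B+x_C)/3, (y_A+y_B+y_C)/3)
= (((-17.6)+(-8.7)+18.9)/3, (28.5+27.2+(-24.2))/3)
= (-2.4667, 10.5)

(-2.4667, 10.5)


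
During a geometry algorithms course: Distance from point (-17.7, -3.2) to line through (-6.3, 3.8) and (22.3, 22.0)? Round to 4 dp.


|cross product| = 7.28
|line direction| = sqrt(1149.2) = 33.8999
Distance = 7.28/sqrt(1149.2) = 0.2148

0.2148


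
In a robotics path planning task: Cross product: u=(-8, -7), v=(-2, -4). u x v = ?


u x v = u_x*v_y - u_y*v_x = (-8)*(-4) - (-7)*(-2)
= 32 - 14 = 18

18


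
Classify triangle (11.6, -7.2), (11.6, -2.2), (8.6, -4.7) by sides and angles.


Side lengths squared: AB^2=25, BC^2=15.25, CA^2=15.25
Sorted: [15.25, 15.25, 25]
By sides: Isosceles, By angles: Acute

Isosceles, Acute


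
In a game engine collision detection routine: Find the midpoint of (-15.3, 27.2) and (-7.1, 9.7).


M = (((-15.3)+(-7.1))/2, (27.2+9.7)/2)
= (-11.2, 18.45)

(-11.2, 18.45)


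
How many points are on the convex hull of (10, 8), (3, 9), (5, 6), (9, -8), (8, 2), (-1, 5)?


Convex hull vertices (CCW): (-1, 5), (9, -8), (10, 8), (3, 9)
Count = 4

4


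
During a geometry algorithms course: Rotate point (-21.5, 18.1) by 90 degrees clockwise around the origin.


90° CW: (x,y) -> (y, -x)
(-21.5,18.1) -> (18.1, 21.5)

(18.1, 21.5)


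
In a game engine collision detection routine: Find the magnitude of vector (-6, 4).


|u| = sqrt((-6)^2 + 4^2) = sqrt(52) = 7.2111

7.2111


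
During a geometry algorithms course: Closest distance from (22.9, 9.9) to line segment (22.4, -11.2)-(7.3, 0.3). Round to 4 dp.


Project P onto AB: t = 0.6526 (clamped to [0,1])
Closest point on segment: (12.546, -3.6953)
Distance: 17.0891

17.0891


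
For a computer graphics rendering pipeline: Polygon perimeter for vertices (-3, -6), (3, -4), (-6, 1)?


Sides: (-3, -6)->(3, -4): sqrt(40) = 6.324555, (3, -4)->(-6, 1): sqrt(106) = 10.29563, (-6, 1)->(-3, -6): sqrt(58) = 7.615773
Sum = 24.235958
Perimeter = 24.236

24.236


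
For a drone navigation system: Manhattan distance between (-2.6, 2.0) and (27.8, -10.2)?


|(-2.6)-27.8| + |2-(-10.2)| = 30.4 + 12.2 = 42.6

42.6


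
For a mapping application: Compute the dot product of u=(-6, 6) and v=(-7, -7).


u . v = u_x*v_x + u_y*v_y = (-6)*(-7) + 6*(-7)
= 42 + (-42) = 0

0


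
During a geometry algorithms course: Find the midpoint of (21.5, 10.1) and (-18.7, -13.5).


M = ((21.5+(-18.7))/2, (10.1+(-13.5))/2)
= (1.4, -1.7)

(1.4, -1.7)


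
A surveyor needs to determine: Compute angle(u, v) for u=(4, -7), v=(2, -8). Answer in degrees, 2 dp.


u.v = 64, |u| = sqrt(65) = 8.0623, |v| = sqrt(68) = 8.2462
cos(theta) = u.v/(|u||v|) = 64/sqrt(4420) = 0.962651
theta = acos(0.962651) = 15.71 degrees

15.71 degrees


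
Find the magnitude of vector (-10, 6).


|u| = sqrt((-10)^2 + 6^2) = sqrt(136) = 11.6619

11.6619


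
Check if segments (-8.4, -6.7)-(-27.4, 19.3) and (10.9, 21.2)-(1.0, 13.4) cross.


Cross products: d1=125.67, d2=-279.93, d3=-1031.9, d4=-626.3
d1*d2 < 0 and d3*d4 < 0? no

No, they don't intersect


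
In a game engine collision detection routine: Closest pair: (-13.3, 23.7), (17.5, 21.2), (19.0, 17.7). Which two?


d(P0,P1) = 30.9013, d(P0,P2) = 32.8525, d(P1,P2) = 3.8079
Closest: P1 and P2

Closest pair: (17.5, 21.2) and (19.0, 17.7), distance = 3.8079


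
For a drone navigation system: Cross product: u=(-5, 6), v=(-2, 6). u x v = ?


u x v = u_x*v_y - u_y*v_x = (-5)*6 - 6*(-2)
= (-30) - (-12) = -18

-18


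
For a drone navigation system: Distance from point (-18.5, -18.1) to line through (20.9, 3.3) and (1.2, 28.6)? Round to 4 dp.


|cross product| = 1418.4
|line direction| = sqrt(1028.18) = 32.0652
Distance = 1418.4/sqrt(1028.18) = 44.2348

44.2348


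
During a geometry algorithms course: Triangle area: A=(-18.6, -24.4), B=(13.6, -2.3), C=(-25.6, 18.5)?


Area = |x_A(y_B-y_C) + x_B(y_C-y_A) + x_C(y_A-y_B)|/2
= |386.88 + 583.44 + 565.76|/2
= 1536.08/2 = 768.04

768.04


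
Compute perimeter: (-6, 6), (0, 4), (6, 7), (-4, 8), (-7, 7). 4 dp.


Sides: (-6, 6)->(0, 4): sqrt(40) = 6.324555, (0, 4)->(6, 7): sqrt(45) = 6.708204, (6, 7)->(-4, 8): sqrt(101) = 10.049876, (-4, 8)->(-7, 7): sqrt(10) = 3.162278, (-7, 7)->(-6, 6): sqrt(2) = 1.414214
Sum = 27.659127
Perimeter = 27.6591

27.6591


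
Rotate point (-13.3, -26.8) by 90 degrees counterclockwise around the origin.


90° CCW: (x,y) -> (-y, x)
(-13.3,-26.8) -> (26.8, -13.3)

(26.8, -13.3)


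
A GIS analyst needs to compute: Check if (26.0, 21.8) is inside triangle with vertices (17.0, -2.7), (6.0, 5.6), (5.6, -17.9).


Cross products: AB x AP = -344.2, BC x BP = 463.52, CA x CP = 142.5
All same sign? no

No, outside


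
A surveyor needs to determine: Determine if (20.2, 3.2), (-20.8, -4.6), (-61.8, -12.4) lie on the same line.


Cross product: ((-20.8)-20.2)*((-12.4)-3.2) - ((-4.6)-3.2)*((-61.8)-20.2)
= 0

Yes, collinear


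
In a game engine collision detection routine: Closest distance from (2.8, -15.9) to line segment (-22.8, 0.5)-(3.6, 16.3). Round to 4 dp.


Project P onto AB: t = 0.4402 (clamped to [0,1])
Closest point on segment: (-11.178, 7.4556)
Distance: 27.2189

27.2189


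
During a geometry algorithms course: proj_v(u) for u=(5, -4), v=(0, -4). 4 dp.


u.v = 16, |v| = sqrt(16) = 4
Scalar projection = u.v / |v| = 16 / sqrt(16) = 4

4


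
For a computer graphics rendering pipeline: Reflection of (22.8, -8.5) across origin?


Reflection over origin: (x,y) -> (-x,-y)
(22.8, -8.5) -> (-22.8, 8.5)

(-22.8, 8.5)


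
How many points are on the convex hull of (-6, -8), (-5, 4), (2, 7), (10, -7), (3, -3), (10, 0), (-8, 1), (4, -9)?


Convex hull vertices (CCW): (-8, 1), (-6, -8), (4, -9), (10, -7), (10, 0), (2, 7), (-5, 4)
Count = 7

7


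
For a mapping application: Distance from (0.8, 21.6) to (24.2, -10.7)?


dx=23.4, dy=-32.3
d^2 = 23.4^2 + (-32.3)^2 = 1590.85
d = sqrt(1590.85) = 39.8855

39.8855


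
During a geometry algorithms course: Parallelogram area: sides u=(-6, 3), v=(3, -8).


|u x v| = |(-6)*(-8) - 3*3|
= |48 - 9| = 39

39


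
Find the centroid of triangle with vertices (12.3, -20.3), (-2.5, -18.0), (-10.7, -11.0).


Centroid = ((x_A+x_B+x_C)/3, (y_A+y_B+y_C)/3)
= ((12.3+(-2.5)+(-10.7))/3, ((-20.3)+(-18)+(-11))/3)
= (-0.3, -16.4333)

(-0.3, -16.4333)


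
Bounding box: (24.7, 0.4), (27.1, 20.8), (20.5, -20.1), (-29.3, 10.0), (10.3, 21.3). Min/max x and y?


x range: [-29.3, 27.1]
y range: [-20.1, 21.3]
Bounding box: (-29.3,-20.1) to (27.1,21.3)

(-29.3,-20.1) to (27.1,21.3)


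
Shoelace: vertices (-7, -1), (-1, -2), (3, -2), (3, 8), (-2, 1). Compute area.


Shoelace sum: ((-7)*(-2) - (-1)*(-1)) + ((-1)*(-2) - 3*(-2)) + (3*8 - 3*(-2)) + (3*1 - (-2)*8) + ((-2)*(-1) - (-7)*1)
= 79
Area = |79|/2 = 39.5

39.5


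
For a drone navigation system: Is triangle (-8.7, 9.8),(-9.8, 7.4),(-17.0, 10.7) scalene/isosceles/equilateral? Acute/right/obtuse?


Side lengths squared: AB^2=6.97, BC^2=62.73, CA^2=69.7
Sorted: [6.97, 62.73, 69.7]
By sides: Scalene, By angles: Right

Scalene, Right


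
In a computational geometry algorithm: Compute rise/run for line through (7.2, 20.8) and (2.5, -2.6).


slope = (y2-y1)/(x2-x1) = ((-2.6)-20.8)/(2.5-7.2) = (-23.4)/(-4.7) = 4.9787

4.9787


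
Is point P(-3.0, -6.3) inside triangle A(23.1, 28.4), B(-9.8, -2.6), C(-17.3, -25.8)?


Cross products: AB x AP = 332.53, BC x BP = 185.51, CA x CP = 12.74
All same sign? yes

Yes, inside


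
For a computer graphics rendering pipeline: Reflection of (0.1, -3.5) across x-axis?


Reflection over x-axis: (x,y) -> (x,-y)
(0.1, -3.5) -> (0.1, 3.5)

(0.1, 3.5)


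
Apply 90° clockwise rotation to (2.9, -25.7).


90° CW: (x,y) -> (y, -x)
(2.9,-25.7) -> (-25.7, -2.9)

(-25.7, -2.9)


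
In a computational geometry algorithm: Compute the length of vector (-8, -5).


|u| = sqrt((-8)^2 + (-5)^2) = sqrt(89) = 9.434

9.434


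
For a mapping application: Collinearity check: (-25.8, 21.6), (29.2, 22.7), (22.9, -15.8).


Cross product: (29.2-(-25.8))*((-15.8)-21.6) - (22.7-21.6)*(22.9-(-25.8))
= -2110.57

No, not collinear


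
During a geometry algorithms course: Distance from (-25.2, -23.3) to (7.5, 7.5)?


dx=32.7, dy=30.8
d^2 = 32.7^2 + 30.8^2 = 2017.93
d = sqrt(2017.93) = 44.9214

44.9214


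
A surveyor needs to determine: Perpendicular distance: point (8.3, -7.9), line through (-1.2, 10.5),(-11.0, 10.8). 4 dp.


|cross product| = 177.47
|line direction| = sqrt(96.13) = 9.8046
Distance = 177.47/sqrt(96.13) = 18.1007

18.1007


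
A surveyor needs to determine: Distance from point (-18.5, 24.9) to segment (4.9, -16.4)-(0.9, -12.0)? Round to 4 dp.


Project P onto AB: t = 1 (clamped to [0,1])
Closest point on segment: (0.9, -12)
Distance: 41.689

41.689


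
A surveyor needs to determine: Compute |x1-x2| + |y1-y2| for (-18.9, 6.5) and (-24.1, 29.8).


|(-18.9)-(-24.1)| + |6.5-29.8| = 5.2 + 23.3 = 28.5

28.5


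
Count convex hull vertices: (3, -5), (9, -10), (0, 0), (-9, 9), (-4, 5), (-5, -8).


Convex hull vertices (CCW): (-9, 9), (-5, -8), (9, -10), (-4, 5)
Count = 4

4


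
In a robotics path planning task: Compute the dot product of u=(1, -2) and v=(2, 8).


u . v = u_x*v_x + u_y*v_y = 1*2 + (-2)*8
= 2 + (-16) = -14

-14


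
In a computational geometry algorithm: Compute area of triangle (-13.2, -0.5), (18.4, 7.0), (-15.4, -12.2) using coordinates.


Area = |x_A(y_B-y_C) + x_B(y_C-y_A) + x_C(y_A-y_B)|/2
= |(-253.44) + (-215.28) + 115.5|/2
= 353.22/2 = 176.61

176.61


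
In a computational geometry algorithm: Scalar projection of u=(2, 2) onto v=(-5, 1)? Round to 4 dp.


u.v = -8, |v| = sqrt(26) = 5.099
Scalar projection = u.v / |v| = -8 / sqrt(26) = -1.5689

-1.5689


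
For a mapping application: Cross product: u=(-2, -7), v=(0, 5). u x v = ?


u x v = u_x*v_y - u_y*v_x = (-2)*5 - (-7)*0
= (-10) - 0 = -10

-10


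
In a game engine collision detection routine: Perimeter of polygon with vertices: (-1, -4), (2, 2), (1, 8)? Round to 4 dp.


Sides: (-1, -4)->(2, 2): sqrt(45) = 6.708204, (2, 2)->(1, 8): sqrt(37) = 6.082763, (1, 8)->(-1, -4): sqrt(148) = 12.165525
Sum = 24.956492
Perimeter = 24.9565

24.9565


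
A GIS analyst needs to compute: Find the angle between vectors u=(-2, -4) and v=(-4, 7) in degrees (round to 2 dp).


u.v = -20, |u| = sqrt(20) = 4.4721, |v| = sqrt(65) = 8.0623
cos(theta) = u.v/(|u||v|) = -20/sqrt(1300) = -0.5547
theta = acos(-0.5547) = 123.69 degrees

123.69 degrees


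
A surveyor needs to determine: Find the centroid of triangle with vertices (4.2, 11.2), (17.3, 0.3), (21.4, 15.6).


Centroid = ((x_A+x_B+x_C)/3, (y_A+y_B+y_C)/3)
= ((4.2+17.3+21.4)/3, (11.2+0.3+15.6)/3)
= (14.3, 9.0333)

(14.3, 9.0333)


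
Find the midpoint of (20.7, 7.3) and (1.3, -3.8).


M = ((20.7+1.3)/2, (7.3+(-3.8))/2)
= (11, 1.75)

(11, 1.75)


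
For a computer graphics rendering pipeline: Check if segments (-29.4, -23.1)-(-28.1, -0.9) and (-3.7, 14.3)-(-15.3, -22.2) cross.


Cross products: d1=-504.21, d2=-714.28, d3=-521.92, d4=-311.85
d1*d2 < 0 and d3*d4 < 0? no

No, they don't intersect


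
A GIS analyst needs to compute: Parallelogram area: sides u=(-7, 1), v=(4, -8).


|u x v| = |(-7)*(-8) - 1*4|
= |56 - 4| = 52

52


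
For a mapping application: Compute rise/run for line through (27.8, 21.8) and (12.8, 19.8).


slope = (y2-y1)/(x2-x1) = (19.8-21.8)/(12.8-27.8) = (-2)/(-15) = 0.1333

0.1333


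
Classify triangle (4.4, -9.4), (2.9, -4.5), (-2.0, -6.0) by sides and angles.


Side lengths squared: AB^2=26.26, BC^2=26.26, CA^2=52.52
Sorted: [26.26, 26.26, 52.52]
By sides: Isosceles, By angles: Right

Isosceles, Right


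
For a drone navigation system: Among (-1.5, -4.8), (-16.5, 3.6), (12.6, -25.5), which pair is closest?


d(P0,P1) = 17.1919, d(P0,P2) = 25.046, d(P1,P2) = 41.1536
Closest: P0 and P1

Closest pair: (-1.5, -4.8) and (-16.5, 3.6), distance = 17.1919


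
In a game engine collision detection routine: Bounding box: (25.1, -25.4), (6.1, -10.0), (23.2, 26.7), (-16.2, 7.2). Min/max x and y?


x range: [-16.2, 25.1]
y range: [-25.4, 26.7]
Bounding box: (-16.2,-25.4) to (25.1,26.7)

(-16.2,-25.4) to (25.1,26.7)


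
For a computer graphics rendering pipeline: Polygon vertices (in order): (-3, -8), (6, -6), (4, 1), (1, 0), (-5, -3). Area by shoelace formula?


Shoelace sum: ((-3)*(-6) - 6*(-8)) + (6*1 - 4*(-6)) + (4*0 - 1*1) + (1*(-3) - (-5)*0) + ((-5)*(-8) - (-3)*(-3))
= 123
Area = |123|/2 = 61.5

61.5


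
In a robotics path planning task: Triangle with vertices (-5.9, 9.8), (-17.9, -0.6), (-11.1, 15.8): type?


Side lengths squared: AB^2=252.16, BC^2=315.2, CA^2=63.04
Sorted: [63.04, 252.16, 315.2]
By sides: Scalene, By angles: Right

Scalene, Right


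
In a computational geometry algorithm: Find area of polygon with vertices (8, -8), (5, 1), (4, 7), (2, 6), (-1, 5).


Shoelace sum: (8*1 - 5*(-8)) + (5*7 - 4*1) + (4*6 - 2*7) + (2*5 - (-1)*6) + ((-1)*(-8) - 8*5)
= 73
Area = |73|/2 = 36.5

36.5


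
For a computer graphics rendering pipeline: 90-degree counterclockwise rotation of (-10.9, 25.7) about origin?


90° CCW: (x,y) -> (-y, x)
(-10.9,25.7) -> (-25.7, -10.9)

(-25.7, -10.9)


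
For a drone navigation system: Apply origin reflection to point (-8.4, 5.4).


Reflection over origin: (x,y) -> (-x,-y)
(-8.4, 5.4) -> (8.4, -5.4)

(8.4, -5.4)


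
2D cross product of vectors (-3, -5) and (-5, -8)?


u x v = u_x*v_y - u_y*v_x = (-3)*(-8) - (-5)*(-5)
= 24 - 25 = -1

-1


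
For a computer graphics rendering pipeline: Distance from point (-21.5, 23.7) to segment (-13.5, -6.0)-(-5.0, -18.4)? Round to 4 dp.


Project P onto AB: t = 0 (clamped to [0,1])
Closest point on segment: (-13.5, -6)
Distance: 30.7586

30.7586


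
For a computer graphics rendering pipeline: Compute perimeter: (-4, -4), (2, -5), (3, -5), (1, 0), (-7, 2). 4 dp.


Sides: (-4, -4)->(2, -5): sqrt(37) = 6.082763, (2, -5)->(3, -5): sqrt(1) = 1, (3, -5)->(1, 0): sqrt(29) = 5.385165, (1, 0)->(-7, 2): sqrt(68) = 8.246211, (-7, 2)->(-4, -4): sqrt(45) = 6.708204
Sum = 27.422343
Perimeter = 27.4223

27.4223


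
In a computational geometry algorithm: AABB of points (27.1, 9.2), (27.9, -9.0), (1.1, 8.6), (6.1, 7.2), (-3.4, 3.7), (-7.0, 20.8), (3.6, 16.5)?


x range: [-7, 27.9]
y range: [-9, 20.8]
Bounding box: (-7,-9) to (27.9,20.8)

(-7,-9) to (27.9,20.8)


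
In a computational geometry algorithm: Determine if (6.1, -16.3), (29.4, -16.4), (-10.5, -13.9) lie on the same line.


Cross product: (29.4-6.1)*((-13.9)-(-16.3)) - ((-16.4)-(-16.3))*((-10.5)-6.1)
= 54.26

No, not collinear


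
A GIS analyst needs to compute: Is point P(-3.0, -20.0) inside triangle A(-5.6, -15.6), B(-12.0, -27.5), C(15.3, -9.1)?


Cross products: AB x AP = 59.1, BC x BP = 39.15, CA x CP = 108.86
All same sign? yes

Yes, inside


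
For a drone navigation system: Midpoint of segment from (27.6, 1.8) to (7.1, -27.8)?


M = ((27.6+7.1)/2, (1.8+(-27.8))/2)
= (17.35, -13)

(17.35, -13)


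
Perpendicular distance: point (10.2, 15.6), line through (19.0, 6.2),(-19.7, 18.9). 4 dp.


|cross product| = 252.02
|line direction| = sqrt(1658.98) = 40.7306
Distance = 252.02/sqrt(1658.98) = 6.1875

6.1875


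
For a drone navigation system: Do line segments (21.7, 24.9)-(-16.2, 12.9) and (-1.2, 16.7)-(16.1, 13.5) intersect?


Cross products: d1=215.14, d2=-113.74, d3=35.98, d4=364.86
d1*d2 < 0 and d3*d4 < 0? no

No, they don't intersect


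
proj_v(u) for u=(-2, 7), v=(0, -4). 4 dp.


u.v = -28, |v| = sqrt(16) = 4
Scalar projection = u.v / |v| = -28 / sqrt(16) = -7

-7


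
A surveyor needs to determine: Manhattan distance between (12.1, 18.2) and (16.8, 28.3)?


|12.1-16.8| + |18.2-28.3| = 4.7 + 10.1 = 14.8

14.8


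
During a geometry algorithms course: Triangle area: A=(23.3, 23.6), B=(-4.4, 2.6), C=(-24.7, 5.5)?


Area = |x_A(y_B-y_C) + x_B(y_C-y_A) + x_C(y_A-y_B)|/2
= |(-67.57) + 79.64 + (-518.7)|/2
= 506.63/2 = 253.315

253.315


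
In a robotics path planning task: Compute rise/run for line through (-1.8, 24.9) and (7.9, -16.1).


slope = (y2-y1)/(x2-x1) = ((-16.1)-24.9)/(7.9-(-1.8)) = (-41)/9.7 = -4.2268

-4.2268


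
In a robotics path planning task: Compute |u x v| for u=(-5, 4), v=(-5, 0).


|u x v| = |(-5)*0 - 4*(-5)|
= |0 - (-20)| = 20

20


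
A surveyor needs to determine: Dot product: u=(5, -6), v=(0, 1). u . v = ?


u . v = u_x*v_x + u_y*v_y = 5*0 + (-6)*1
= 0 + (-6) = -6

-6


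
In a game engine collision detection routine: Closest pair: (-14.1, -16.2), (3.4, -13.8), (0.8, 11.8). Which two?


d(P0,P1) = 17.6638, d(P0,P2) = 31.7177, d(P1,P2) = 25.7317
Closest: P0 and P1

Closest pair: (-14.1, -16.2) and (3.4, -13.8), distance = 17.6638


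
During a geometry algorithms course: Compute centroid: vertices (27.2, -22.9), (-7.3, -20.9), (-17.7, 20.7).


Centroid = ((x_A+x_B+x_C)/3, (y_A+y_B+y_C)/3)
= ((27.2+(-7.3)+(-17.7))/3, ((-22.9)+(-20.9)+20.7)/3)
= (0.7333, -7.7)

(0.7333, -7.7)


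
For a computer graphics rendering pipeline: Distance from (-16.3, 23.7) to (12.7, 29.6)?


dx=29, dy=5.9
d^2 = 29^2 + 5.9^2 = 875.81
d = sqrt(875.81) = 29.5941

29.5941


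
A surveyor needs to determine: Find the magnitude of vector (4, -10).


|u| = sqrt(4^2 + (-10)^2) = sqrt(116) = 10.7703

10.7703


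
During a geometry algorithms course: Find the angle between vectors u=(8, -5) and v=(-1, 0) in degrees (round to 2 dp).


u.v = -8, |u| = sqrt(89) = 9.434, |v| = sqrt(1) = 1
cos(theta) = u.v/(|u||v|) = -8/sqrt(89) = -0.847998
theta = acos(-0.847998) = 147.99 degrees

147.99 degrees


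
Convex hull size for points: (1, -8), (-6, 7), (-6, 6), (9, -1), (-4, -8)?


Convex hull vertices (CCW): (-6, 6), (-4, -8), (1, -8), (9, -1), (-6, 7)
Count = 5

5


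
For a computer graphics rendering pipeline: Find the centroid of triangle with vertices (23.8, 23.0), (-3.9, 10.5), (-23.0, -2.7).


Centroid = ((x_A+x_B+x_C)/3, (y_A+y_B+y_C)/3)
= ((23.8+(-3.9)+(-23))/3, (23+10.5+(-2.7))/3)
= (-1.0333, 10.2667)

(-1.0333, 10.2667)


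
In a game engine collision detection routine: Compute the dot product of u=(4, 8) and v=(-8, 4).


u . v = u_x*v_x + u_y*v_y = 4*(-8) + 8*4
= (-32) + 32 = 0

0


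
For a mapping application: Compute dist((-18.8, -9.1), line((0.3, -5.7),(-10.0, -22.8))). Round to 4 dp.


|cross product| = 291.59
|line direction| = sqrt(398.5) = 19.9625
Distance = 291.59/sqrt(398.5) = 14.6069

14.6069


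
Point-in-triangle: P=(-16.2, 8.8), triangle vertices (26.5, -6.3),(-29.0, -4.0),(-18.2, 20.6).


Cross products: AB x AP = -739.84, BC x BP = -176.64, CA x CP = -473.66
All same sign? yes

Yes, inside


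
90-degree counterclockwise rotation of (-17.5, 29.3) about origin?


90° CCW: (x,y) -> (-y, x)
(-17.5,29.3) -> (-29.3, -17.5)

(-29.3, -17.5)


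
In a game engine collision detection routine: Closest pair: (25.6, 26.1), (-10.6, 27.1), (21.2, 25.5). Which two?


d(P0,P1) = 36.2138, d(P0,P2) = 4.4407, d(P1,P2) = 31.8402
Closest: P0 and P2

Closest pair: (25.6, 26.1) and (21.2, 25.5), distance = 4.4407


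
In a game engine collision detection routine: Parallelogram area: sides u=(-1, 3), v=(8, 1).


|u x v| = |(-1)*1 - 3*8|
= |(-1) - 24| = 25

25
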